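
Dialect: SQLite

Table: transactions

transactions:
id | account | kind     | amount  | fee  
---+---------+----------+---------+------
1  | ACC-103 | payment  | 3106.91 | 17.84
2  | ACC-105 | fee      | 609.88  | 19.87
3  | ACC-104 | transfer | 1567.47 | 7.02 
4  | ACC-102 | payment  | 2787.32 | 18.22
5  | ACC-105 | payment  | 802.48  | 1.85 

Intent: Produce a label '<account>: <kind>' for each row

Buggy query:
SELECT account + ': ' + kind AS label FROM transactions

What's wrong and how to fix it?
Bug: '+' is numeric addition; on text columns SQLite converts them to 0 instead of concatenating

Fix: Use the || operator for string concatenation

Corrected query:
SELECT account || ': ' || kind AS label FROM transactions

Result:
label            
-----------------
ACC-103: payment 
ACC-105: fee     
ACC-104: transfer
ACC-102: payment 
ACC-105: payment 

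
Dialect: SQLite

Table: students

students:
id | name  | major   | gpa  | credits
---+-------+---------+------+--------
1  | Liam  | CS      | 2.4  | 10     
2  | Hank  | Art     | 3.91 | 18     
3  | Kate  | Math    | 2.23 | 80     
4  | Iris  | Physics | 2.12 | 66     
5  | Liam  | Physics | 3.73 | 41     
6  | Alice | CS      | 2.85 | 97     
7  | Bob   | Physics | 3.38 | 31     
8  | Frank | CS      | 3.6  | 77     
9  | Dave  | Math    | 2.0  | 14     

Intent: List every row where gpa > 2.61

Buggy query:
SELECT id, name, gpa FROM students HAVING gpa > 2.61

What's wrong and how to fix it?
Bug: This is a non-aggregate query (no GROUP BY, no aggregates), so in SQLite the HAVING clause is invalid here; a row-level condition belongs in WHERE

Fix: Replace HAVING with WHERE since the condition applies to individual rows

Corrected query:
SELECT id, name, gpa FROM students WHERE gpa > 2.61

Result:
id | name  | gpa 
---+-------+-----
2  | Hank  | 3.91
5  | Liam  | 3.73
6  | Alice | 2.85
7  | Bob   | 3.38
8  | Frank | 3.6 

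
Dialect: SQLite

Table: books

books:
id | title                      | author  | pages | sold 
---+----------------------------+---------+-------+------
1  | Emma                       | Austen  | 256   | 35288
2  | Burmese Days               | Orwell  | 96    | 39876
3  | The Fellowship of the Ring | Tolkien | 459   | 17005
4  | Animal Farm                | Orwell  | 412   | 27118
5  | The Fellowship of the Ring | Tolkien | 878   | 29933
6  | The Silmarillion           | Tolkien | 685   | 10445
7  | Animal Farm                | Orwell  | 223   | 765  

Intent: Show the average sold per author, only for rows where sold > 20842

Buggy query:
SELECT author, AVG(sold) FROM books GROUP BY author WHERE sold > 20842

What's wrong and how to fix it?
Bug: WHERE cannot follow GROUP BY

Fix: Place WHERE between FROM and GROUP BY

Corrected query:
SELECT author, AVG(sold) FROM books WHERE sold > 20842 GROUP BY author

Result:
author  | AVG(sold)
--------+----------
Austen  | 35288    
Orwell  | 33497    
Tolkien | 29933    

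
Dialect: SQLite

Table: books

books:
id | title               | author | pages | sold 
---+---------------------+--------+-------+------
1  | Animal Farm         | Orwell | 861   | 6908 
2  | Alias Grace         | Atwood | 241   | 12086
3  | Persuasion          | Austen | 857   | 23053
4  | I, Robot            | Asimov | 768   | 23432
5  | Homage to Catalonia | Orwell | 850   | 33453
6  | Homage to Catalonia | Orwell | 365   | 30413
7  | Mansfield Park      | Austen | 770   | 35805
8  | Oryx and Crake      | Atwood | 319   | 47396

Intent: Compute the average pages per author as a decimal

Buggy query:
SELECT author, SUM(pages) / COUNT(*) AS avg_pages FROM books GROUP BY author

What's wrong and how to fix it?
Bug: Both operands are integers, so '/' performs integer division and truncates

Fix: Cast one side to REAL so the division keeps the fractional part

Corrected query:
SELECT author, SUM(pages) * 1.0 / COUNT(*) AS avg_pages FROM books GROUP BY author

Result:
author | avg_pages
-------+----------
Asimov | 768      
Atwood | 280      
Austen | 813.5    
Orwell | 692      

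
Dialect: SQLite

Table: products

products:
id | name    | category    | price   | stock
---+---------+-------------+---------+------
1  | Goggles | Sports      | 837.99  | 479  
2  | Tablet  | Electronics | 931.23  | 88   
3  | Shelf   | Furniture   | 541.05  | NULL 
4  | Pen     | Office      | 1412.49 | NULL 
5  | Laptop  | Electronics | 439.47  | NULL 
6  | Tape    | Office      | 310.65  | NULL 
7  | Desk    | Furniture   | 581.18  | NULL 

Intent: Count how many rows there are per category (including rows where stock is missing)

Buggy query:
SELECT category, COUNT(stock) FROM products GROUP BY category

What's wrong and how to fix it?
Bug: COUNT(stock) skips NULLs, so groups with missing stock are undercounted

Fix: Use COUNT(*) to count all rows regardless of NULL

Corrected query:
SELECT category, COUNT(*) FROM products GROUP BY category

Result:
category    | COUNT(*)
------------+---------
Electronics | 2       
Furniture   | 2       
Office      | 2       
Sports      | 1       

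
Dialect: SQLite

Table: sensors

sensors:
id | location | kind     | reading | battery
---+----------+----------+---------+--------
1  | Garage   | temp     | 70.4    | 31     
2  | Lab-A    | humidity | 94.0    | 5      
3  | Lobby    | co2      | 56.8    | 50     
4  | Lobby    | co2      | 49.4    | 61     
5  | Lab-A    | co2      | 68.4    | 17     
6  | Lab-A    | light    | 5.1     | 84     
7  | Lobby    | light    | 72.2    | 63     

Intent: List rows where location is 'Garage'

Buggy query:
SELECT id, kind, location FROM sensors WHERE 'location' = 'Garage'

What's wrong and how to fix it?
Bug: Single quotes denote string literals in SQL; the column name is being compared as a constant string

Fix: Remove the quotes around the column name (or use double quotes for an identifier)

Corrected query:
SELECT id, kind, location FROM sensors WHERE location = 'Garage'

Result:
id | kind | location
---+------+---------
1  | temp | Garage  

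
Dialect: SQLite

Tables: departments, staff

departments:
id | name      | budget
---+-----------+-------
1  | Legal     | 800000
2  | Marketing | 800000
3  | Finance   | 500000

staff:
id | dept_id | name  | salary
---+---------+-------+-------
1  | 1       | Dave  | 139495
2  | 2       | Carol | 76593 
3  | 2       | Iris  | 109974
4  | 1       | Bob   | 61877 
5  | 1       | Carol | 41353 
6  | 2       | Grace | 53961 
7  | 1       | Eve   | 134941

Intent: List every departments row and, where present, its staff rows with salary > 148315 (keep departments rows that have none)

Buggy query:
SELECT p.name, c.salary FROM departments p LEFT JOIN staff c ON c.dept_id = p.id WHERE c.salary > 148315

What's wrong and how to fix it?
Bug: Filtering c.salary in WHERE discards the NULL rows produced by LEFT JOIN, turning it into an inner join

Fix: Move the right-table condition into the ON clause so unmatched parents are kept

Corrected query:
SELECT p.name, c.salary FROM departments p LEFT JOIN staff c ON c.dept_id = p.id AND c.salary > 148315

Result:
name      | salary
----------+-------
Legal     | NULL  
Marketing | NULL  
Finance   | NULL  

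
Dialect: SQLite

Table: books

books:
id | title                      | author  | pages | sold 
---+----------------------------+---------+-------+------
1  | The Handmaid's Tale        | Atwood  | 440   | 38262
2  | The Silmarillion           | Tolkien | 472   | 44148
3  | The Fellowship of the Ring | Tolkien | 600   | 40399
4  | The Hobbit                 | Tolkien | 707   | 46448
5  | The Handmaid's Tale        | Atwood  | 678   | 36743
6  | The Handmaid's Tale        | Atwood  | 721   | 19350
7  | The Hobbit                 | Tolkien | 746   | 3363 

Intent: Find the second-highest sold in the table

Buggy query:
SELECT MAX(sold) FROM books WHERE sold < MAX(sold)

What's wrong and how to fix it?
Bug: The inner MAX is an aggregate inside WHERE, which is not allowed

Fix: Compute the overall MAX in a subquery, then take MAX of rows below it

Corrected query:
SELECT MAX(sold) FROM books WHERE sold < (SELECT MAX(sold) FROM books)

Result:
MAX(sold)
---------
44148    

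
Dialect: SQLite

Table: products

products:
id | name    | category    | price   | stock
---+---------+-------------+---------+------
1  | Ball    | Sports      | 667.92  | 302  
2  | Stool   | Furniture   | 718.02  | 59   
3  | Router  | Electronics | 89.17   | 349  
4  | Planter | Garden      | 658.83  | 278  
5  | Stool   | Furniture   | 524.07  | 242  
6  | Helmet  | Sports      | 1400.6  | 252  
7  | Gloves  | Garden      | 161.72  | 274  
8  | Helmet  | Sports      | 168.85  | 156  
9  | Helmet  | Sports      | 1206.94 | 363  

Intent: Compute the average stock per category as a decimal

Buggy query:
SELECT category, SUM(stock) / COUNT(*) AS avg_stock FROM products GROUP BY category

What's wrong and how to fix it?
Bug: SUM(stock) and COUNT(*) are both integers; the division truncates the fractional part

Fix: Multiply by 1.0 (or CAST to REAL) to force floating-point division

Corrected query:
SELECT category, SUM(stock) * 1.0 / COUNT(*) AS avg_stock FROM products GROUP BY category

Result:
category    | avg_stock
------------+----------
Electronics | 349      
Furniture   | 150.5    
Garden      | 276      
Sports      | 268.25   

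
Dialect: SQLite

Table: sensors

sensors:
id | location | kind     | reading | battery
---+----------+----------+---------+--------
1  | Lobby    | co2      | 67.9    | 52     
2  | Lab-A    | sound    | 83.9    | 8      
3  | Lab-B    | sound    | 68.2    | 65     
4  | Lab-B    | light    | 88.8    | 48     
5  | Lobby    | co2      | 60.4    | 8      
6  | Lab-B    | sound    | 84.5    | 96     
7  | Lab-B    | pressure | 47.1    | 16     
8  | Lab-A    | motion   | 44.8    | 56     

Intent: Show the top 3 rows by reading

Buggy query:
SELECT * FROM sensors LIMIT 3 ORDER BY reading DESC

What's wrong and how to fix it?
Bug: ORDER BY cannot follow LIMIT; LIMIT is the final clause

Fix: Sort with ORDER BY, then apply LIMIT

Corrected query:
SELECT * FROM sensors ORDER BY reading DESC LIMIT 3

Result:
id | location | kind  | reading | battery
---+----------+-------+---------+--------
4  | Lab-B    | light | 88.8    | 48     
6  | Lab-B    | sound | 84.5    | 96     
2  | Lab-A    | sound | 83.9    | 8      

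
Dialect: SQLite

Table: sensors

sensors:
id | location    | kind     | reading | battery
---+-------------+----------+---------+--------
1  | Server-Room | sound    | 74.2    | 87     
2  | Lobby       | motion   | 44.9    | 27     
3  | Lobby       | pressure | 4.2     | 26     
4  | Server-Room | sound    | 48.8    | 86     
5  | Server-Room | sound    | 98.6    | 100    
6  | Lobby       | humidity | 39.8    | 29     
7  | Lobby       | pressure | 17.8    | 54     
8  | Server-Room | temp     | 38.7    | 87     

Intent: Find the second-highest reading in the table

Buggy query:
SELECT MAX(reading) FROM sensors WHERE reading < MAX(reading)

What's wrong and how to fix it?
Bug: The inner MAX is an aggregate inside WHERE, which is not allowed

Fix: Put the inner MAX in a scalar subquery

Corrected query:
SELECT MAX(reading) FROM sensors WHERE reading < (SELECT MAX(reading) FROM sensors)

Result:
MAX(reading)
------------
74.2        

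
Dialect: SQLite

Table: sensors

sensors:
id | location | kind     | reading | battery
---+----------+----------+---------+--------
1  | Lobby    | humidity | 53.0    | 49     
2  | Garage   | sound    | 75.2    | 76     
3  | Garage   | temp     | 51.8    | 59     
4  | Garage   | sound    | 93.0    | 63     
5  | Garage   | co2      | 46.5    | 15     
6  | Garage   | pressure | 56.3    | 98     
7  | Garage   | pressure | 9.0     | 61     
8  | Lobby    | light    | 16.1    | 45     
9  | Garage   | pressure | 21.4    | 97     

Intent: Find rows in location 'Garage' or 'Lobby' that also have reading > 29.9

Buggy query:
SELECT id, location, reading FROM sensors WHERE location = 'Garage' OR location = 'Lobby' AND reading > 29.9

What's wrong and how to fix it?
Bug: AND binds tighter than OR, so this parses as location = 'Garage' OR (location = 'Lobby' AND reading > 29.9)

Fix: Add parentheses around the OR so the AND applies to both alternatives

Corrected query:
SELECT id, location, reading FROM sensors WHERE (location = 'Garage' OR location = 'Lobby') AND reading > 29.9

Result:
id | location | reading
---+----------+--------
1  | Lobby    | 53     
2  | Garage   | 75.2   
3  | Garage   | 51.8   
4  | Garage   | 93     
5  | Garage   | 46.5   
6  | Garage   | 56.3   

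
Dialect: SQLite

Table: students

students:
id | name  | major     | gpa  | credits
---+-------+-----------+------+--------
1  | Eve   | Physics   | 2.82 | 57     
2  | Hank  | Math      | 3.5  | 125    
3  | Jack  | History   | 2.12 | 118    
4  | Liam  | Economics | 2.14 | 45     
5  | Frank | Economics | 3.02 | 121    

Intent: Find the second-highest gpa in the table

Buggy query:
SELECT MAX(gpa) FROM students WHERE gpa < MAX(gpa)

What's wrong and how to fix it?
Bug: MAX(gpa) on the right of the comparison is an aggregate-in-WHERE error

Fix: Put the inner MAX in a scalar subquery

Corrected query:
SELECT MAX(gpa) FROM students WHERE gpa < (SELECT MAX(gpa) FROM students)

Result:
MAX(gpa)
--------
3.02    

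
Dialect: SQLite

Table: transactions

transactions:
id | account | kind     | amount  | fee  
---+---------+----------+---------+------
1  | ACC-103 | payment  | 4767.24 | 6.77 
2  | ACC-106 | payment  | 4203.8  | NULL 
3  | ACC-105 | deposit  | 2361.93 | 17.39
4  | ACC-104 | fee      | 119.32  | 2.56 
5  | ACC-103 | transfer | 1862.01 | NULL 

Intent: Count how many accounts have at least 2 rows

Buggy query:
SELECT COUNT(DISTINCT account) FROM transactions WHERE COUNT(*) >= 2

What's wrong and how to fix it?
Bug: WHERE filters individual rows, not groups, so a group-level COUNT is invalid there

Fix: Group first with HAVING COUNT(*) >= 2, then COUNT the resulting groups

Corrected query:
SELECT COUNT(*) FROM (SELECT account FROM transactions GROUP BY account HAVING COUNT(*) >= 2)

Result:
COUNT(*)
--------
1       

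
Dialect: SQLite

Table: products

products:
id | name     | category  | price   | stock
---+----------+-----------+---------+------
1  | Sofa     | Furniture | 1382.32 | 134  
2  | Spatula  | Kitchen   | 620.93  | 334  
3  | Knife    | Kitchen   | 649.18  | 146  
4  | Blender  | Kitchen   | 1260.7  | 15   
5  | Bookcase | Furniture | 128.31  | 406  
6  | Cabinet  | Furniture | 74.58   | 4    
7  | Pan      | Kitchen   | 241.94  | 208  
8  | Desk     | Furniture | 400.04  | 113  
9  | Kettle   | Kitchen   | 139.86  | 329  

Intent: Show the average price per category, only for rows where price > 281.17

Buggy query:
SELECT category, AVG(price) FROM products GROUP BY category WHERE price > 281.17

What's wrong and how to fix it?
Bug: WHERE cannot follow GROUP BY

Fix: Move the WHERE clause before GROUP BY

Corrected query:
SELECT category, AVG(price) FROM products WHERE price > 281.17 GROUP BY category

Result:
category  | AVG(price)
----------+-----------
Furniture | 891.18    
Kitchen   | 843.603333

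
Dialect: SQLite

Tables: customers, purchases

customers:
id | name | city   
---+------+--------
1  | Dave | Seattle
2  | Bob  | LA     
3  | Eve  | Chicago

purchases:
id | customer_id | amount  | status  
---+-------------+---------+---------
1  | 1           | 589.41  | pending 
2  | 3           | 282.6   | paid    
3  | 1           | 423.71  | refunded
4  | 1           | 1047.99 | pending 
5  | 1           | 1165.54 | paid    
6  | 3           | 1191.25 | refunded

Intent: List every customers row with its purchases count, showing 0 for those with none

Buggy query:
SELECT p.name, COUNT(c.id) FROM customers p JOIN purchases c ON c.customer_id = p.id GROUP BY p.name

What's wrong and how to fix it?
Bug: An inner join excludes parents with zero children

Fix: Use LEFT JOIN so parents without children still appear (COUNT(c.id) gives 0)

Corrected query:
SELECT p.name, COUNT(c.id) FROM customers p LEFT JOIN purchases c ON c.customer_id = p.id GROUP BY p.name

Result:
name | COUNT(c.id)
-----+------------
Bob  | 0          
Dave | 4          
Eve  | 2          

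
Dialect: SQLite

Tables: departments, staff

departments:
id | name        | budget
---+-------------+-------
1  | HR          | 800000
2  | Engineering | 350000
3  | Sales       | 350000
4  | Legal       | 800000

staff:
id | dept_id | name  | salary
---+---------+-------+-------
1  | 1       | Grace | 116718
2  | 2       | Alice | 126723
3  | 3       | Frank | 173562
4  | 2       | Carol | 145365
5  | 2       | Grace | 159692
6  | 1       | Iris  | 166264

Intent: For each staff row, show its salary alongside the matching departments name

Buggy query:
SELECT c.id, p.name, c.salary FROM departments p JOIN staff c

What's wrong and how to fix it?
Bug: JOIN with no ON clause produces a cartesian product; every staff row pairs with every departments row

Fix: Specify the join condition linking the foreign key to the parent id

Corrected query:
SELECT c.id, p.name, c.salary FROM departments p JOIN staff c ON c.dept_id = p.id

Result:
id | name        | salary
---+-------------+-------
1  | HR          | 116718
2  | Engineering | 126723
3  | Sales       | 173562
4  | Engineering | 145365
5  | Engineering | 159692
6  | HR          | 166264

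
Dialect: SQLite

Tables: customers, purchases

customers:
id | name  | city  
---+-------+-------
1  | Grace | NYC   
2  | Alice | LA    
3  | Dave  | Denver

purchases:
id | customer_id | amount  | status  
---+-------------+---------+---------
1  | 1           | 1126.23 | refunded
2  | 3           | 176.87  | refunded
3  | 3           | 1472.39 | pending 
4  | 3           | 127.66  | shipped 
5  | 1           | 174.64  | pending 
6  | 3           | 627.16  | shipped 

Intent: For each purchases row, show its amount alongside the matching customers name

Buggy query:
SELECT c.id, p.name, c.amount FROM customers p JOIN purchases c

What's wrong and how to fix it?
Bug: JOIN with no ON clause produces a cartesian product; every purchases row pairs with every customers row

Fix: Add ON c.customer_id = p.id to the JOIN

Corrected query:
SELECT c.id, p.name, c.amount FROM customers p JOIN purchases c ON c.customer_id = p.id

Result:
id | name  | amount 
---+-------+--------
1  | Grace | 1126.23
2  | Dave  | 176.87 
3  | Dave  | 1472.39
4  | Dave  | 127.66 
5  | Grace | 174.64 
6  | Dave  | 627.16 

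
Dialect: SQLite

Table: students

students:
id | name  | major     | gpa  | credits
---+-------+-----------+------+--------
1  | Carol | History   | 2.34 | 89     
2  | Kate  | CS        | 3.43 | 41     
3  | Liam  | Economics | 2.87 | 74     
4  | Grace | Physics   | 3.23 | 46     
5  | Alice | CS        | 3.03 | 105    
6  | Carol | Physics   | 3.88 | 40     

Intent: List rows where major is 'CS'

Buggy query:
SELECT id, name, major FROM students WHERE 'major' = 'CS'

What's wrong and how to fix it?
Bug: 'major' in single quotes is a string literal, not the column; the comparison is literal-vs-literal and never true

Fix: Reference the column as major without single quotes

Corrected query:
SELECT id, name, major FROM students WHERE major = 'CS'

Result:
id | name  | major
---+-------+------
2  | Kate  | CS   
5  | Alice | CS   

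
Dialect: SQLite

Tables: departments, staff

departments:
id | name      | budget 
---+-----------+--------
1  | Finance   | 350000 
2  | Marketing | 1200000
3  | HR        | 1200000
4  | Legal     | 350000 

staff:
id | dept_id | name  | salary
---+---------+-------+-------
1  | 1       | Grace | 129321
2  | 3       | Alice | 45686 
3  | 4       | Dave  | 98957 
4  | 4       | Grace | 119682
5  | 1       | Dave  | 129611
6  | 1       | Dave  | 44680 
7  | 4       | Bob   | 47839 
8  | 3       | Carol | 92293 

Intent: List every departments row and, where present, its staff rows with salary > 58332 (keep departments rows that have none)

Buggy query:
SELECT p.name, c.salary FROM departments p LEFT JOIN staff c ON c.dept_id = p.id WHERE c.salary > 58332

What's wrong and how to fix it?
Bug: Filtering c.salary in WHERE discards the NULL rows produced by LEFT JOIN, turning it into an inner join

Fix: Move the right-table condition into the ON clause so unmatched parents are kept

Corrected query:
SELECT p.name, c.salary FROM departments p LEFT JOIN staff c ON c.dept_id = p.id AND c.salary > 58332

Result:
name      | salary
----------+-------
Finance   | 129321
Finance   | 129611
Marketing | NULL  
HR        | 92293 
Legal     | 98957 
Legal     | 119682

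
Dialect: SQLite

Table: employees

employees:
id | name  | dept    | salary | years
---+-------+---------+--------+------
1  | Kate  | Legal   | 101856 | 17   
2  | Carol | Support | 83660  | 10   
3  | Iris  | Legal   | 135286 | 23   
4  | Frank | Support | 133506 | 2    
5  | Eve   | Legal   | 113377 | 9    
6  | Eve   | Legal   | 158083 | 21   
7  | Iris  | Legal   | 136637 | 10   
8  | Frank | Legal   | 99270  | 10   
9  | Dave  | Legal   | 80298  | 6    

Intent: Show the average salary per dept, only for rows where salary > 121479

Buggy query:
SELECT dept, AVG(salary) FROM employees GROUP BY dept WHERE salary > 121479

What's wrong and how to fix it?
Bug: Row-level WHERE must come before GROUP BY in the clause order

Fix: Place WHERE between FROM and GROUP BY

Corrected query:
SELECT dept, AVG(salary) FROM employees WHERE salary > 121479 GROUP BY dept

Result:
dept    | AVG(salary)  
--------+--------------
Legal   | 143335.333333
Support | 133506       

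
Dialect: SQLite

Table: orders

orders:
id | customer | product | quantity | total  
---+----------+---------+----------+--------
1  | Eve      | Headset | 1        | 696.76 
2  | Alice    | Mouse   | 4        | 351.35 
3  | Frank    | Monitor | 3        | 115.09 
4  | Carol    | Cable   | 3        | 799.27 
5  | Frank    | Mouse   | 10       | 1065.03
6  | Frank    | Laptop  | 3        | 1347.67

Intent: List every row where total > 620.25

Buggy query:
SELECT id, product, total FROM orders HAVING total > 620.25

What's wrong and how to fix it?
Bug: HAVING filters the output of aggregation, but this query has no GROUP BY and no aggregate functions, so SQLite rejects it (HAVING clause on a non-aggregate query); the condition here is per row

Fix: Use WHERE for row-level filtering

Corrected query:
SELECT id, product, total FROM orders WHERE total > 620.25

Result:
id | product | total  
---+---------+--------
1  | Headset | 696.76 
4  | Cable   | 799.27 
5  | Mouse   | 1065.03
6  | Laptop  | 1347.67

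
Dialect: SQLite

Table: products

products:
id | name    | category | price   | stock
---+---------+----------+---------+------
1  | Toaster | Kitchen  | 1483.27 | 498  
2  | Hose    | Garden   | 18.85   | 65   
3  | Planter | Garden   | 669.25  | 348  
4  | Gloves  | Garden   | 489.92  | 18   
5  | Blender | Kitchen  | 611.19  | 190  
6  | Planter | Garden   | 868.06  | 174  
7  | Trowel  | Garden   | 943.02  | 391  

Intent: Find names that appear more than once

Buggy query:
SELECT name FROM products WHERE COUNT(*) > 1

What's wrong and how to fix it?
Bug: COUNT(*) is an aggregate and cannot be used in WHERE

Fix: GROUP BY name, then filter groups with HAVING COUNT(*) > 1

Corrected query:
SELECT name FROM products GROUP BY name HAVING COUNT(*) > 1

Result:
name   
-------
Planter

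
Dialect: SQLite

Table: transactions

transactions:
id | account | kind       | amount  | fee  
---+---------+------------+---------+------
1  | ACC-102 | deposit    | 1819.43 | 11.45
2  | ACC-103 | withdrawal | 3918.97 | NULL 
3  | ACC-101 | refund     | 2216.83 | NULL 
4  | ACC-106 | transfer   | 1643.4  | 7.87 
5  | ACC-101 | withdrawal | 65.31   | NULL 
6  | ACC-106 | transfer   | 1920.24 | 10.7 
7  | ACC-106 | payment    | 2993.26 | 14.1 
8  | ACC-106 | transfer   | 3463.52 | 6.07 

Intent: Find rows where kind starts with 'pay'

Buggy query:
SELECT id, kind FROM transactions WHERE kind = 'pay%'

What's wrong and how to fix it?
Bug: '=' compares the literal string including the % character; pattern matching needs LIKE

Fix: Replace '=' with LIKE so 'pay%' is treated as a pattern

Corrected query:
SELECT id, kind FROM transactions WHERE kind LIKE 'pay%'

Result:
id | kind   
---+--------
7  | payment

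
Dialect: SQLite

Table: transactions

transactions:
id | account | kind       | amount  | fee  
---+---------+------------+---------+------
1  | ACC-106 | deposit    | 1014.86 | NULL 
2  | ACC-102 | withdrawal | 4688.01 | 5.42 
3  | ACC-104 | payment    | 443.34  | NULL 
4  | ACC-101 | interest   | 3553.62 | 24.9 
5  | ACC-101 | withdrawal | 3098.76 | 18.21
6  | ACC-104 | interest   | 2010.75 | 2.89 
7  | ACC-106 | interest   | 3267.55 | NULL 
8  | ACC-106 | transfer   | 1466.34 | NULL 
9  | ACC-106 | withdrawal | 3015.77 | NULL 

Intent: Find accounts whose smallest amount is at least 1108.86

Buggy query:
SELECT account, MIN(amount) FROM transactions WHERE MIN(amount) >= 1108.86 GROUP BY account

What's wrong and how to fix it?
Bug: MIN() in WHERE is a misuse of aggregate

Fix: Replace WHERE with HAVING after the GROUP BY

Corrected query:
SELECT account, MIN(amount) FROM transactions GROUP BY account HAVING MIN(amount) >= 1108.86

Result:
account | MIN(amount)
--------+------------
ACC-101 | 3098.76    
ACC-102 | 4688.01    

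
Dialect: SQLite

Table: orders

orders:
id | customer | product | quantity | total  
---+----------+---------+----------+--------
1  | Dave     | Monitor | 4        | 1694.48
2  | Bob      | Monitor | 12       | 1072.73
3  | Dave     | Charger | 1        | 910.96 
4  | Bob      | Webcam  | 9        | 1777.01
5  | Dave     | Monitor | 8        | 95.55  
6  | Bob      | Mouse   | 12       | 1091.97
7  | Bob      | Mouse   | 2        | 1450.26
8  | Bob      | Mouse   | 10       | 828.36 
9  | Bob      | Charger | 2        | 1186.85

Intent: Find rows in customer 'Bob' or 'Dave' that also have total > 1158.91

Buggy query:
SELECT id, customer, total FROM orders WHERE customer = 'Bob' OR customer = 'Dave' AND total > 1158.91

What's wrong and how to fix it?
Bug: AND binds tighter than OR, so this parses as customer = 'Bob' OR (customer = 'Dave' AND total > 1158.91)

Fix: Add parentheses around the OR so the AND applies to both alternatives

Corrected query:
SELECT id, customer, total FROM orders WHERE (customer = 'Bob' OR customer = 'Dave') AND total > 1158.91

Result:
id | customer | total  
---+----------+--------
1  | Dave     | 1694.48
4  | Bob      | 1777.01
7  | Bob      | 1450.26
9  | Bob      | 1186.85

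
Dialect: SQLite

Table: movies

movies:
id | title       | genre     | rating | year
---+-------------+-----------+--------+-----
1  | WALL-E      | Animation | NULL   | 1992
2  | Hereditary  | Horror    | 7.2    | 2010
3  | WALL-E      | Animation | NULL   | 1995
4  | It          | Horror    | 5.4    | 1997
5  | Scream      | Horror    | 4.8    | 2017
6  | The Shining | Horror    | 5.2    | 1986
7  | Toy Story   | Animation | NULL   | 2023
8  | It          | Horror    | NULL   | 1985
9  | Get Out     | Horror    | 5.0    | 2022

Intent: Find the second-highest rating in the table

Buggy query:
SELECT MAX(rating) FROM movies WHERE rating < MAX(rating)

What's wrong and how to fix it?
Bug: The inner MAX is an aggregate inside WHERE, which is not allowed

Fix: Put the inner MAX in a scalar subquery

Corrected query:
SELECT MAX(rating) FROM movies WHERE rating < (SELECT MAX(rating) FROM movies)

Result:
MAX(rating)
-----------
5.4        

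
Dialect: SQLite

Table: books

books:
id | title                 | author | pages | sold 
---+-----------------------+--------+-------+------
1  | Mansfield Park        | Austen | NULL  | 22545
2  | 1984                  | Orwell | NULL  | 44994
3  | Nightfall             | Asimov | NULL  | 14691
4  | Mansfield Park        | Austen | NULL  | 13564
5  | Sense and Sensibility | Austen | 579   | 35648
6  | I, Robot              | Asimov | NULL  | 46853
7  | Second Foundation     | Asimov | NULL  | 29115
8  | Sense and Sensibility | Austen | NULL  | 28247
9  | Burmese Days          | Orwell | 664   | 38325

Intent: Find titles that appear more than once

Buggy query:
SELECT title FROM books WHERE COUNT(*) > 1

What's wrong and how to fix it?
Bug: WHERE can't reference COUNT(*); aggregates are computed after WHERE

Fix: GROUP BY title, then filter groups with HAVING COUNT(*) > 1

Corrected query:
SELECT title FROM books GROUP BY title HAVING COUNT(*) > 1

Result:
title                
---------------------
Mansfield Park       
Sense and Sensibility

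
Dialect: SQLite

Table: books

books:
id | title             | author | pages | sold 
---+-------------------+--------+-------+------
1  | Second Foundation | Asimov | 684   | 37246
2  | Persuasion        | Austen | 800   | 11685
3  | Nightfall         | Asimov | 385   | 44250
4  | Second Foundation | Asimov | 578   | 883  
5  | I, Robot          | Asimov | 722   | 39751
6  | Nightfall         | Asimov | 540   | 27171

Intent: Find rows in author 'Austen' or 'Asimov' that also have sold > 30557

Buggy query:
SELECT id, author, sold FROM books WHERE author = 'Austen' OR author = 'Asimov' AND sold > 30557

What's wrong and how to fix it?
Bug: Without parentheses, AND is evaluated before OR, so the sold filter only applies to the 'Asimov' branch

Fix: Add parentheses around the OR so the AND applies to both alternatives

Corrected query:
SELECT id, author, sold FROM books WHERE (author = 'Austen' OR author = 'Asimov') AND sold > 30557

Result:
id | author | sold 
---+--------+------
1  | Asimov | 37246
3  | Asimov | 44250
5  | Asimov | 39751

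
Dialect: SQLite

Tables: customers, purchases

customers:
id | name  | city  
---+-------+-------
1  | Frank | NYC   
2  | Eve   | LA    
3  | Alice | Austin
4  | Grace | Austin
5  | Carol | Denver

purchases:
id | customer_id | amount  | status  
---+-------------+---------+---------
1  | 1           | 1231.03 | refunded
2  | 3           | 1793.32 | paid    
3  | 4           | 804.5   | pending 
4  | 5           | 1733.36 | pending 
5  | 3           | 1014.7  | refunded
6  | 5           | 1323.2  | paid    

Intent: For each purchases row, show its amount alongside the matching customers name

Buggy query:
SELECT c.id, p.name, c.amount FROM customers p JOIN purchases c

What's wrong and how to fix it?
Bug: JOIN with no ON clause produces a cartesian product; every purchases row pairs with every customers row

Fix: Specify the join condition linking the foreign key to the parent id

Corrected query:
SELECT c.id, p.name, c.amount FROM customers p JOIN purchases c ON c.customer_id = p.id

Result:
id | name  | amount 
---+-------+--------
1  | Frank | 1231.03
2  | Alice | 1793.32
3  | Grace | 804.5  
4  | Carol | 1733.36
5  | Alice | 1014.7 
6  | Carol | 1323.2 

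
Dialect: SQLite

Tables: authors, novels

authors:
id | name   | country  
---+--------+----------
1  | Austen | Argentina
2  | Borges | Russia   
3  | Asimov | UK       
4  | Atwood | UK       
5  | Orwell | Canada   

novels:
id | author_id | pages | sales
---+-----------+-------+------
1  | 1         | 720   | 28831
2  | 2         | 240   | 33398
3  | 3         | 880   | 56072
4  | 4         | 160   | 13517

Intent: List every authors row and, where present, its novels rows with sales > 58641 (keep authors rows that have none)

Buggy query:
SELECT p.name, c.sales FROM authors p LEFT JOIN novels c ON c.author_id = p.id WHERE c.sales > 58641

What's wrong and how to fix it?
Bug: Filtering c.sales in WHERE discards the NULL rows produced by LEFT JOIN, turning it into an inner join

Fix: Move the right-table condition into the ON clause so unmatched parents are kept

Corrected query:
SELECT p.name, c.sales FROM authors p LEFT JOIN novels c ON c.author_id = p.id AND c.sales > 58641

Result:
name   | sales
-------+------
Austen | NULL 
Borges | NULL 
Asimov | NULL 
Atwood | NULL 
Orwell | NULL 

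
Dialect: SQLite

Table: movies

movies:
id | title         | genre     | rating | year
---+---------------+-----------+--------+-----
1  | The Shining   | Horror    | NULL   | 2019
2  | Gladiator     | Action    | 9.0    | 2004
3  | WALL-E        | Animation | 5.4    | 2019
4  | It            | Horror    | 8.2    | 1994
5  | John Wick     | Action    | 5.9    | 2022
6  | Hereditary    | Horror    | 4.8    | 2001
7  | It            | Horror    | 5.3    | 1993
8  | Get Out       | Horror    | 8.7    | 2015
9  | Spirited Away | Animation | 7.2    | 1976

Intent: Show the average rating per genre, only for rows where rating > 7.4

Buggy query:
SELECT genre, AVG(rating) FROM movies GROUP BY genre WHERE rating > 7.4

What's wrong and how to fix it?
Bug: Row-level WHERE must come before GROUP BY in the clause order

Fix: Place WHERE between FROM and GROUP BY

Corrected query:
SELECT genre, AVG(rating) FROM movies WHERE rating > 7.4 GROUP BY genre

Result:
genre  | AVG(rating)
-------+------------
Action | 9          
Horror | 8.45       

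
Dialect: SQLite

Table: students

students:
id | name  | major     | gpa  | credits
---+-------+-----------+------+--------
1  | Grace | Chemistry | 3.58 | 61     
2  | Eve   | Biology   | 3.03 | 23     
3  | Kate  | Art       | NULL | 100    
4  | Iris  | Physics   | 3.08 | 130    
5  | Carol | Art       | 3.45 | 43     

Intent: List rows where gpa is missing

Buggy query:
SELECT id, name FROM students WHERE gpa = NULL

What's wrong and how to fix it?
Bug: '= NULL' is always unknown in SQL three-valued logic, so no rows match

Fix: Replace '= NULL' with 'IS NULL'

Corrected query:
SELECT id, name FROM students WHERE gpa IS NULL

Result:
id | name
---+-----
3  | Kate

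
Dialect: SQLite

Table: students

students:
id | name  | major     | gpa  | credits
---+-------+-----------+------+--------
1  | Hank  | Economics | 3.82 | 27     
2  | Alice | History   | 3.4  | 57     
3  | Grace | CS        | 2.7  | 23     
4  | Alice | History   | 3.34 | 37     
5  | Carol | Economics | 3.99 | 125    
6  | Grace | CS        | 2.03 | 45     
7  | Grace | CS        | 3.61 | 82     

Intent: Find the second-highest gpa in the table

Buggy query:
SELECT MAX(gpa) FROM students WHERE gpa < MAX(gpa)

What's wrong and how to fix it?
Bug: The inner MAX is an aggregate inside WHERE, which is not allowed

Fix: Put the inner MAX in a scalar subquery

Corrected query:
SELECT MAX(gpa) FROM students WHERE gpa < (SELECT MAX(gpa) FROM students)

Result:
MAX(gpa)
--------
3.82    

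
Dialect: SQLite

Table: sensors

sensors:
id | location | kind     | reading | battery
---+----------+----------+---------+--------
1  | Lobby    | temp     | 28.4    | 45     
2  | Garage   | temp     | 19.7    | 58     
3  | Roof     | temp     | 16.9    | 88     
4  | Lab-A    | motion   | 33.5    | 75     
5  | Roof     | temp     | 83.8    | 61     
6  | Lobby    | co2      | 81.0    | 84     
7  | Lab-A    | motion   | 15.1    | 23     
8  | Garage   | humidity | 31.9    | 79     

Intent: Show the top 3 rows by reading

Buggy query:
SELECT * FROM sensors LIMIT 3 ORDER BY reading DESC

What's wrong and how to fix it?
Bug: ORDER BY cannot follow LIMIT; LIMIT is the final clause

Fix: Sort with ORDER BY, then apply LIMIT

Corrected query:
SELECT * FROM sensors ORDER BY reading DESC LIMIT 3

Result:
id | location | kind   | reading | battery
---+----------+--------+---------+--------
5  | Roof     | temp   | 83.8    | 61     
6  | Lobby    | co2    | 81      | 84     
4  | Lab-A    | motion | 33.5    | 75     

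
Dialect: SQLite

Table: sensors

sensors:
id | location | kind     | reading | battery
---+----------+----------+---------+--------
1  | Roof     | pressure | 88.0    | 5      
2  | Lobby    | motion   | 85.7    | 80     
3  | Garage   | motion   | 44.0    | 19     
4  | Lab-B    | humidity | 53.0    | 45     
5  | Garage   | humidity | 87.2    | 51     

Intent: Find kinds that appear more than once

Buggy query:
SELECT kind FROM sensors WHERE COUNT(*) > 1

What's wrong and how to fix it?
Bug: COUNT(*) is an aggregate and cannot be used in WHERE

Fix: GROUP BY kind, then filter groups with HAVING COUNT(*) > 1

Corrected query:
SELECT kind FROM sensors GROUP BY kind HAVING COUNT(*) > 1

Result:
kind    
--------
humidity
motion  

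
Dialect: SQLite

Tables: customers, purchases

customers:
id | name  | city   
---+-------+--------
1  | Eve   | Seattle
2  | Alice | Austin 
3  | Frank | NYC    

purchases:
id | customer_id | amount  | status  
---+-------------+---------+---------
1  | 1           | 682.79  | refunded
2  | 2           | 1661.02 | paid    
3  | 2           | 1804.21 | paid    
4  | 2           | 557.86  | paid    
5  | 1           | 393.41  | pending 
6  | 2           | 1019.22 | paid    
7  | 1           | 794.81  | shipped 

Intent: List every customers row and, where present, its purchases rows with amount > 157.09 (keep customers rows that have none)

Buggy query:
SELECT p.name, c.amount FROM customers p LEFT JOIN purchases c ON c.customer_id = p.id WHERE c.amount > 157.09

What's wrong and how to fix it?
Bug: Filtering c.amount in WHERE discards the NULL rows produced by LEFT JOIN, turning it into an inner join

Fix: Put 'c.amount > 157.09' in the JOIN's ON clause instead of WHERE

Corrected query:
SELECT p.name, c.amount FROM customers p LEFT JOIN purchases c ON c.customer_id = p.id AND c.amount > 157.09

Result:
name  | amount 
------+--------
Eve   | 393.41 
Eve   | 682.79 
Eve   | 794.81 
Alice | 557.86 
Alice | 1019.22
Alice | 1661.02
Alice | 1804.21
Frank | NULL   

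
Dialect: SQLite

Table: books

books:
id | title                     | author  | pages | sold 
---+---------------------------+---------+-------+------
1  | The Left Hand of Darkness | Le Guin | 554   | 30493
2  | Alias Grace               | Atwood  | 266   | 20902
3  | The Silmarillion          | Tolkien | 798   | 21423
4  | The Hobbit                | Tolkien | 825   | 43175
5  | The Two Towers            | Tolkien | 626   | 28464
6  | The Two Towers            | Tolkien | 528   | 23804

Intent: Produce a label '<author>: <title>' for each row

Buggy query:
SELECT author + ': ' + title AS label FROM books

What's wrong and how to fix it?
Bug: SQLite uses || for string concatenation; + coerces text to numbers (yielding 0)

Fix: Replace + with || to concatenate text

Corrected query:
SELECT author || ': ' || title AS label FROM books

Result:
label                             
----------------------------------
Le Guin: The Left Hand of Darkness
Atwood: Alias Grace               
Tolkien: The Silmarillion         
Tolkien: The Hobbit               
Tolkien: The Two Towers           
Tolkien: The Two Towers           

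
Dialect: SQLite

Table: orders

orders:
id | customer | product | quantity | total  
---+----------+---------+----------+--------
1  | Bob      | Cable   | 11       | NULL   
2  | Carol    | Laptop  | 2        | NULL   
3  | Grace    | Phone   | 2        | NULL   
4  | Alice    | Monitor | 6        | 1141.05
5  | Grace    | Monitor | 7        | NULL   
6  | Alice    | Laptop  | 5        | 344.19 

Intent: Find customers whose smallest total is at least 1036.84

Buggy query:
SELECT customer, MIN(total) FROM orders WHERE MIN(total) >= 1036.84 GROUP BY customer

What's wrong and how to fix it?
Bug: MIN() in WHERE is a misuse of aggregate

Fix: Replace WHERE with HAVING after the GROUP BY

Corrected query:
SELECT customer, MIN(total) FROM orders GROUP BY customer HAVING MIN(total) >= 1036.84

Result:
(no rows)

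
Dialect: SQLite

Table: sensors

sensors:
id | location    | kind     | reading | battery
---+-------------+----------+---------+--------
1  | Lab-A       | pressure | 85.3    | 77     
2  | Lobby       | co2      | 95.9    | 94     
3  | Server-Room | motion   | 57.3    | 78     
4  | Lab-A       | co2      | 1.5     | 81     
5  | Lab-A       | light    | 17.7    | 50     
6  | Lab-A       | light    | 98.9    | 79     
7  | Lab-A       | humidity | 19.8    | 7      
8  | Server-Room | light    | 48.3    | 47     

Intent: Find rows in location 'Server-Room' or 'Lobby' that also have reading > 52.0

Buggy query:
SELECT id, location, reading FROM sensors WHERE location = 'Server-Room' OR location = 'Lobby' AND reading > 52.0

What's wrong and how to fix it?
Bug: AND binds tighter than OR, so this parses as location = 'Server-Room' OR (location = 'Lobby' AND reading > 52.0)

Fix: Add parentheses around the OR so the AND applies to both alternatives

Corrected query:
SELECT id, location, reading FROM sensors WHERE (location = 'Server-Room' OR location = 'Lobby') AND reading > 52.0

Result:
id | location    | reading
---+-------------+--------
2  | Lobby       | 95.9   
3  | Server-Room | 57.3   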